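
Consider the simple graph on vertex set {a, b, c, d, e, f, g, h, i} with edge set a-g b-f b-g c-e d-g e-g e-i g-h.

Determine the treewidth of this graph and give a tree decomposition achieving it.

Every bag has size at most 2, so the width is 2 − 1 = 1 and tw(G) ≤ 1. Any graph with an edge has treewidth ≥ 1, and G has the edge a–g. Therefore the treewidth is 1.

Treewidth 1.
One such decomposition:
Bags: B1 = {a, g}  B2 = {b, g}  B3 = {b, f}  B4 = {e, g}  B5 = {g, h}  B6 = {c, e}  B7 = {d, g}  B8 = {e, i}
Tree: B1–B2, B2–B3, B2–B4, B4–B5, B4–B6, B2–B7, B4–B8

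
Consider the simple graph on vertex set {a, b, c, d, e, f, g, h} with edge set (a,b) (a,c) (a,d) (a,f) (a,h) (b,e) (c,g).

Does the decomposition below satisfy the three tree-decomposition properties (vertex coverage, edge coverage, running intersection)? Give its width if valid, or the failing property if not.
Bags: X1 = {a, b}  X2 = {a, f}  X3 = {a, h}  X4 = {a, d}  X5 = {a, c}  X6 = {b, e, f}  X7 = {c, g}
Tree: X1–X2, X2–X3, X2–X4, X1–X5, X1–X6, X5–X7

No — bags containing vertex f are not connected in the tree.

A tree decomposition must satisfy three properties: every vertex lies in some bag; for every edge, both endpoints lie together in some bag; and for every vertex, the bags containing it form a connected subtree. Here bags containing vertex f are not connected in the tree, so the decomposition is invalid.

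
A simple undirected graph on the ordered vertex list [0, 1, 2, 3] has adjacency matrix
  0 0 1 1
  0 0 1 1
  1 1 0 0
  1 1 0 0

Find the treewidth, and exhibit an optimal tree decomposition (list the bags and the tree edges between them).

Treewidth 2.
One such decomposition:
Bags: B1 = {0, 2, 3}  B2 = {1, 2, 3}
Tree: B1–B2

Every bag has size at most 3, so the width is 3 − 1 = 2 and tw(G) ≤ 2. For the lower bound, G contains the cycle 3–0–2–1–3, so G is not a forest; only forests have treewidth ≤ 1, hence tw(G) ≥ 2. Hence tw(G) = 2 exactly.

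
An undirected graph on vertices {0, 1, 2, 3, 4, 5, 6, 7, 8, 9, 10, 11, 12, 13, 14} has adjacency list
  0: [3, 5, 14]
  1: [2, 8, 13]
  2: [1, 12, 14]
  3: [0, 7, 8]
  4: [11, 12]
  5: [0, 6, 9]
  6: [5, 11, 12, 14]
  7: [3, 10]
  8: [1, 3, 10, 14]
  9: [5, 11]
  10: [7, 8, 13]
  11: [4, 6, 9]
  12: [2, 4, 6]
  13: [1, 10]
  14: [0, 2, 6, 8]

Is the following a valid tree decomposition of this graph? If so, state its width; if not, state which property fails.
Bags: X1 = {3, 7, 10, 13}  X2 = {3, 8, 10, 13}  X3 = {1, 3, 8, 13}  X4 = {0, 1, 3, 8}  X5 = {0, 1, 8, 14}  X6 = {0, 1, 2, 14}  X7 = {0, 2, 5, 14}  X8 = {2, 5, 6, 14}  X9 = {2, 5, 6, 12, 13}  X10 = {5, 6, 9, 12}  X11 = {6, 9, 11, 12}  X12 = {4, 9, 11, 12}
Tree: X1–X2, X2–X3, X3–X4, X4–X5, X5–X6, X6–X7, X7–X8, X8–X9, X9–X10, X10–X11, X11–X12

A tree decomposition must satisfy three properties: every vertex lies in some bag; for every edge, both endpoints lie together in some bag; and for every vertex, the bags containing it form a connected subtree. Here bags containing vertex 13 are not connected in the tree, so the decomposition is invalid.

No — bags containing vertex 13 are not connected in the tree.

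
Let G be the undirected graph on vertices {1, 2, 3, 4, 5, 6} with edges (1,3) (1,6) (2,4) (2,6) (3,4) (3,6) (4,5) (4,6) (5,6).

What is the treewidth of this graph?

A width-2 tree decomposition is:
Bags: B1 = {1, 3, 6}  B2 = {3, 4, 6}  B3 = {4, 5, 6}  B4 = {2, 4, 6}
Tree: B1–B2, B2–B3, B2–B4
The largest bag has 3 vertices, giving width 2; this decomposition certifies tw(G) ≤ 2. On the other hand G contains the 3-clique {1, 3, 6}. A clique must lie in a single bag of any decomposition, so no decomposition can have width below 2. The upper and lower bounds meet at 2, so that is the treewidth.

2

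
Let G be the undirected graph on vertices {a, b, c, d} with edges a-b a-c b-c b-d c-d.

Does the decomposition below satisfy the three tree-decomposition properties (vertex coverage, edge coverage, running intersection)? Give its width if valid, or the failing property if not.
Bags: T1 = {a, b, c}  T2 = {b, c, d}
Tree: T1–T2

Yes; width 2.

Every vertex of G appears in some bag (union = {a, b, c, d}); every edge is covered by a bag; and for each vertex v the set of bags containing v is connected in the bag tree. The decomposition is therefore valid. The largest bag has 3 vertices, so the width is 2.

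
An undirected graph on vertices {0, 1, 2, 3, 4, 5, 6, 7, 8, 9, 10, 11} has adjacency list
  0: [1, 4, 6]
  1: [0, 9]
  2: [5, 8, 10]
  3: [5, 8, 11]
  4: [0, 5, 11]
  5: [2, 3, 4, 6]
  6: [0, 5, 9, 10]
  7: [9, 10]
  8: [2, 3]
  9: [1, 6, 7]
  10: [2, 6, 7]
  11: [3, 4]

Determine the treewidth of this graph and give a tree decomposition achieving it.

Treewidth 3.
One such decomposition:
Bags: B1 = {2, 3, 8, 11}  B2 = {2, 3, 5, 11}  B3 = {2, 4, 5, 11}  B4 = {2, 4, 5, 10}  B5 = {4, 5, 6, 10}  B6 = {0, 4, 6, 10}  B7 = {0, 6, 7, 10}  B8 = {0, 6, 7, 9}  B9 = {0, 1, 7, 9}
Tree: B1–B2, B2–B3, B3–B4, B4–B5, B5–B6, B6–B7, B7–B8, B8–B9

Every bag has size at most 4, so the width is 4 − 1 = 3 and tw(G) ≤ 3. For the lower bound: the 4 vertex sets {3,8,11}, {2}, {5}, {0,4,6,10} are disjoint, each induces a connected subgraph, and every pair is joined by at least one edge of G. Contracting each set to a single vertex therefore yields K_{4} as a minor, and since treewidth is minor-monotone, tw(G) ≥ tw(K_{4}) = 3. The upper and lower bounds meet at 3, so that is the treewidth.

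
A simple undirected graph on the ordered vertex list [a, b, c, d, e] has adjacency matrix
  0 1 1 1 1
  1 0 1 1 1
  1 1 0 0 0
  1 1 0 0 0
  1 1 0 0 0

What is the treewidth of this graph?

2

A width-2 tree decomposition is:
Bags: B1 = {a, b, c}  B2 = {a, b, d}  B3 = {a, b, e}
Tree: B1–B2, B1–B3
The largest bag has 3 vertices, giving width 2; this decomposition certifies tw(G) ≤ 2. For the lower bound, the 3 vertices {a, b, d} are pairwise adjacent, and any tree decomposition puts a clique entirely inside one bag — forcing width ≥ 2. Therefore the treewidth is 2.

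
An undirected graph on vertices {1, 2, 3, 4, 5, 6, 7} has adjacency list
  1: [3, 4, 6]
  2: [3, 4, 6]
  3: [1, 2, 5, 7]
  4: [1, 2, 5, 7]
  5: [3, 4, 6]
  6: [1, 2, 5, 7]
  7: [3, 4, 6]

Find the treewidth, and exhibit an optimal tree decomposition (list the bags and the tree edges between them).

Every bag has size at most 4, so the width is 4 − 1 = 3 and tw(G) ≤ 3. For the lower bound: the 4 vertex sets {1,4}, {2,6}, {3}, {5} are disjoint, each induces a connected subgraph, and every pair is joined by at least one edge of G. Contracting each set to a single vertex therefore yields K_{4} as a minor, and since treewidth is minor-monotone, tw(G) ≥ tw(K_{4}) = 3. The upper and lower bounds meet at 3, so that is the treewidth.

Treewidth 3.
One such decomposition:
Bags: B1 = {1, 3, 4, 6}  B2 = {2, 3, 4, 6}  B3 = {3, 4, 5, 6}  B4 = {3, 4, 6, 7}
Tree: B1–B2, B2–B3, B3–B4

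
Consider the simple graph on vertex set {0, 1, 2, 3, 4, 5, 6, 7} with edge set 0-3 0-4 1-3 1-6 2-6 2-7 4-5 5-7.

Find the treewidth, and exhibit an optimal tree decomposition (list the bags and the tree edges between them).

The largest bag has 3 vertices, giving width 2; this decomposition certifies tw(G) ≤ 2. The edges 3–1–6–2–7–5–4–0–3 form a cycle, so G is not a tree and its treewidth is at least 2. Therefore the treewidth is 2.

Treewidth 2.
One optimal decomposition is:
Bags: B1 = {1, 3, 6}  B2 = {2, 3, 6}  B3 = {2, 3, 7}  B4 = {3, 5, 7}  B5 = {3, 4, 5}  B6 = {0, 3, 4}
Tree: B1–B2, B2–B3, B3–B4, B4–B5, B5–B6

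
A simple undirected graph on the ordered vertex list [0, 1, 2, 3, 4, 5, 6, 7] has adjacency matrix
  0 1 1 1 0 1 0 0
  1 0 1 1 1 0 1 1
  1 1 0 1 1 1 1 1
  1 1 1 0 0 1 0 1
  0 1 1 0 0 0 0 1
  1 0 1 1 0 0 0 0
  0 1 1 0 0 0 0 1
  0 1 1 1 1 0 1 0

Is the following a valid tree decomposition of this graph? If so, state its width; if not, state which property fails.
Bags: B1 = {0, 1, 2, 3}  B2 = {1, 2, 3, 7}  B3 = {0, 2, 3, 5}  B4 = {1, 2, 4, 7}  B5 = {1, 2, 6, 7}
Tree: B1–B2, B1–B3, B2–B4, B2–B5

Checking the three conditions: (i) the bags cover all of {0, 1, 2, 3, 4, 5, 6, 7}; (ii) for each edge, some bag contains both endpoints; (iii) the bags containing any fixed vertex form a subtree. All hold, so the decomposition is valid with width 4 − 1 = 3.

Yes; width 3.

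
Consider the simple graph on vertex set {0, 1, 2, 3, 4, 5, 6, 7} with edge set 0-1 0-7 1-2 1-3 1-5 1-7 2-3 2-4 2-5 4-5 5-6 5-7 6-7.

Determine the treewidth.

A width-2 tree decomposition is:
Bags: B1 = {1, 5, 7}  B2 = {1, 2, 5}  B3 = {5, 6, 7}  B4 = {1, 2, 3}  B5 = {0, 1, 7}  B6 = {2, 4, 5}
Tree: B1–B2, B1–B3, B2–B4, B1–B5, B2–B6
The largest bag has 3 vertices, giving width 2; this decomposition certifies tw(G) ≤ 2. On the other hand G contains the 3-clique {0, 1, 7}. A clique must lie in a single bag of any decomposition, so no decomposition can have width below 2. Hence tw(G) = 2 exactly.

2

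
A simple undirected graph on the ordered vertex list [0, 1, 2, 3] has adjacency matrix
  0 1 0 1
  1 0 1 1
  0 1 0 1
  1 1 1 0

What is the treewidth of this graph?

A width-2 tree decomposition is:
Bags: B1 = {0, 1, 3}  B2 = {1, 2, 3}
Tree: B1–B2
The largest bag has 3 vertices, giving width 2; this decomposition certifies tw(G) ≤ 2. For the lower bound, the 3 vertices {0, 1, 3} are pairwise adjacent, and any tree decomposition puts a clique entirely inside one bag — forcing width ≥ 2. Hence tw(G) = 2 exactly.

2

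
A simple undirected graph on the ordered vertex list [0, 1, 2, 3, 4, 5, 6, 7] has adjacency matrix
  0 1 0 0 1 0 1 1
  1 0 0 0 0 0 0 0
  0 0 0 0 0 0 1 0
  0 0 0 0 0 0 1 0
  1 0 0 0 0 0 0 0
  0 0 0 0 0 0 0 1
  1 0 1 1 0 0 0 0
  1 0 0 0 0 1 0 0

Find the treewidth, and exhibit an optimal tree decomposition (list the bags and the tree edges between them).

Treewidth 1.
One optimal decomposition is:
Bags: B1 = {0, 7}  B2 = {5, 7}  B3 = {0, 6}  B4 = {3, 6}  B5 = {0, 4}  B6 = {0, 1}  B7 = {2, 6}
Tree: B1–B2, B1–B3, B3–B4, B1–B5, B3–B6, B3–B7

Every bag has size at most 2, so the width is 2 − 1 = 1 and tw(G) ≤ 1. Any graph with an edge has treewidth ≥ 1, and G has the edge 0–7. Therefore the treewidth is 1.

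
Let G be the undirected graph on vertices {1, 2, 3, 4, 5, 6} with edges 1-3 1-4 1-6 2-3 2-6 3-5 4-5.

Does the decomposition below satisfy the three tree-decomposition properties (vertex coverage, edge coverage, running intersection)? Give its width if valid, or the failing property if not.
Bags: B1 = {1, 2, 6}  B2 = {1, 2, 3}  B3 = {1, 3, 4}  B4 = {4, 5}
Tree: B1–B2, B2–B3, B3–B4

A tree decomposition must satisfy three properties: every vertex lies in some bag; for every edge, both endpoints lie together in some bag; and for every vertex, the bags containing it form a connected subtree. Here edge (3,5) lies in no bag, so the decomposition is invalid.

No — edge (3,5) lies in no bag.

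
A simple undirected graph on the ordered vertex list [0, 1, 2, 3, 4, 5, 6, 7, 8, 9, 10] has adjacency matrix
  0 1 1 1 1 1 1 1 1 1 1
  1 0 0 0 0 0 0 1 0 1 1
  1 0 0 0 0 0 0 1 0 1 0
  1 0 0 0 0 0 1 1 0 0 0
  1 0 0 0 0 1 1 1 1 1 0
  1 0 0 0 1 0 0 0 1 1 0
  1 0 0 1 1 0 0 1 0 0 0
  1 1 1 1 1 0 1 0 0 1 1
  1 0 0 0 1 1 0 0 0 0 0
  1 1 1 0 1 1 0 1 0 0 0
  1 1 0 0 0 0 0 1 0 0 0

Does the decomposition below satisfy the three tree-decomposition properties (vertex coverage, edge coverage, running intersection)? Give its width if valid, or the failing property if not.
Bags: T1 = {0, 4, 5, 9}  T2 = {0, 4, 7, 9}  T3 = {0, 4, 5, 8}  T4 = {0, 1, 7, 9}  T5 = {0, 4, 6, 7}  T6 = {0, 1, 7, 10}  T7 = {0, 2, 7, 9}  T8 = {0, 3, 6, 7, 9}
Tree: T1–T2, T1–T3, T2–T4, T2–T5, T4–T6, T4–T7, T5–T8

No — bags containing vertex 9 are not connected in the tree.

A tree decomposition must satisfy three properties: every vertex lies in some bag; for every edge, both endpoints lie together in some bag; and for every vertex, the bags containing it form a connected subtree. Here bags containing vertex 9 are not connected in the tree, so the decomposition is invalid.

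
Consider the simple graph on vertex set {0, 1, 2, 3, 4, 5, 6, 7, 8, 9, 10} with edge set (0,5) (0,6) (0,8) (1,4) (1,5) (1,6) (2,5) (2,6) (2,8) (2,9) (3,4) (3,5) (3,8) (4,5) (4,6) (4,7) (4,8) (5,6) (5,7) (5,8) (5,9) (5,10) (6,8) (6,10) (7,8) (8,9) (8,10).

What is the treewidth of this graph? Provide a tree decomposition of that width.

Treewidth 3.
Bags: B1 = {1, 4, 5, 6}  B2 = {4, 5, 6, 8}  B3 = {2, 5, 6, 8}  B4 = {0, 5, 6, 8}  B5 = {4, 5, 7, 8}  B6 = {2, 5, 8, 9}  B7 = {3, 4, 5, 8}  B8 = {5, 6, 8, 10}
Tree: B1–B2, B2–B3, B3–B4, B2–B5, B3–B6, B5–B7, B4–B8

Every bag has size at most 4, so the width is 4 − 1 = 3 and tw(G) ≤ 3. For the lower bound, the 4 vertices {2, 5, 8, 9} are pairwise adjacent, and any tree decomposition puts a clique entirely inside one bag — forcing width ≥ 3. The upper and lower bounds meet at 3, so that is the treewidth.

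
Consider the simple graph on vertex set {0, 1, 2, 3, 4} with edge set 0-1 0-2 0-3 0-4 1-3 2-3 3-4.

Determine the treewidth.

2

A width-2 tree decomposition is:
Bags: B1 = {0, 3, 4}  B2 = {0, 1, 3}  B3 = {0, 2, 3}
Tree: B1–B2, B2–B3
The largest bag has 3 vertices, giving width 2; this decomposition certifies tw(G) ≤ 2. For the lower bound, the 3 vertices {0, 1, 3} are pairwise adjacent, and any tree decomposition puts a clique entirely inside one bag — forcing width ≥ 2. Combining the bounds, tw(G) = 2.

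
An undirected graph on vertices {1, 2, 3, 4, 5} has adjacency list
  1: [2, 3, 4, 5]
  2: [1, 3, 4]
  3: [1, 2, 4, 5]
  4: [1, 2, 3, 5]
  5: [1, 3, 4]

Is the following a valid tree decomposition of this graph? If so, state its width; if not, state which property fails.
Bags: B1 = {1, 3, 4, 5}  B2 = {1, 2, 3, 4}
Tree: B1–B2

Yes; width 3.

Every vertex of G appears in some bag (union = {1, 2, 3, 4, 5}); every edge is covered by a bag; and for each vertex v the set of bags containing v is connected in the bag tree. The decomposition is therefore valid. The largest bag has 4 vertices, so the width is 3.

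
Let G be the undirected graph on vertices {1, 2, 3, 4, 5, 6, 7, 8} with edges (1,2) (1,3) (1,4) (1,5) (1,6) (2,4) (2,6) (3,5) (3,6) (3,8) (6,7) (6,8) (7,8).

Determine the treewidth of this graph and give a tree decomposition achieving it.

The largest bag has 3 vertices, giving width 2; this decomposition certifies tw(G) ≤ 2. For the lower bound, the 3 vertices {3, 6, 8} are pairwise adjacent, and any tree decomposition puts a clique entirely inside one bag — forcing width ≥ 2. The upper and lower bounds meet at 2, so that is the treewidth.

Treewidth 2.
One optimal decomposition is:
Bags: B1 = {3, 6, 8}  B2 = {1, 3, 6}  B3 = {1, 3, 5}  B4 = {6, 7, 8}  B5 = {1, 2, 6}  B6 = {1, 2, 4}
Tree: B1–B2, B2–B3, B1–B4, B2–B5, B5–B6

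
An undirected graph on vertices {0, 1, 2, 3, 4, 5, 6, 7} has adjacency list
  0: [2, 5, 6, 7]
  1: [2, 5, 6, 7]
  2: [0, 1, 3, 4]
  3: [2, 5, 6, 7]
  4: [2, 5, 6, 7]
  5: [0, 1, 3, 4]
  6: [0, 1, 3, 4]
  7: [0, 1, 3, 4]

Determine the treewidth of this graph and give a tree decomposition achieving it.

Treewidth 4.
One such decomposition:
Bags: B1 = {0, 1, 2, 3, 4}  B2 = {0, 1, 3, 4, 5}  B3 = {0, 1, 3, 4, 7}  B4 = {0, 1, 3, 4, 6}
Tree: B1–B2, B2–B3, B3–B4

The largest bag has 5 vertices, giving width 4; this decomposition certifies tw(G) ≤ 4. For the lower bound: the 5 vertex sets {1,2}, {3,5}, {0,7}, {4}, {6} are disjoint, each induces a connected subgraph, and every pair is joined by at least one edge of G. Contracting each set to a single vertex therefore yields K_{5} as a minor, and since treewidth is minor-monotone, tw(G) ≥ tw(K_{5}) = 4. Combining the bounds, tw(G) = 4.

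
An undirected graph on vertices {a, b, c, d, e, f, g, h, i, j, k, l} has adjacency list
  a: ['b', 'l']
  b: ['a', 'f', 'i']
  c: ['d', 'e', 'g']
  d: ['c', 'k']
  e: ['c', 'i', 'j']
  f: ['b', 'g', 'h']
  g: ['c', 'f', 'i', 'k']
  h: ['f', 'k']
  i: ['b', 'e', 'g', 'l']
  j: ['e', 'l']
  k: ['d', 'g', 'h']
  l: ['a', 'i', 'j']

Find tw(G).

3

A width-3 tree decomposition is:
Bags: B1 = {a, e, j, l}  B2 = {a, e, i, l}  B3 = {a, b, e, i}  B4 = {b, c, e, i}  B5 = {b, c, g, i}  B6 = {b, c, f, g}  B7 = {c, d, f, g}  B8 = {d, f, g, k}  B9 = {d, f, h, k}
Tree: B1–B2, B2–B3, B3–B4, B4–B5, B5–B6, B6–B7, B7–B8, B8–B9
Each bag holds 4 vertices, so the decomposition has width 3, which upper-bounds the treewidth. For the lower bound: the 4 vertex sets {a,j,l}, {e}, {i}, {b,c,f,g} are disjoint, each induces a connected subgraph, and every pair is joined by at least one edge of G. Contracting each set to a single vertex therefore yields K_{4} as a minor, and since treewidth is minor-monotone, tw(G) ≥ tw(K_{4}) = 3. Therefore the treewidth is 3.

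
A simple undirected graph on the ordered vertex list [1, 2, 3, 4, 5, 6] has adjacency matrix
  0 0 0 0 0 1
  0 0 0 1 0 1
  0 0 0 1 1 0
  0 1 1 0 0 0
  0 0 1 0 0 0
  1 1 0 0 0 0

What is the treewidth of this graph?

A width-1 tree decomposition is:
Bags: B1 = {3, 5}  B2 = {3, 4}  B3 = {2, 4}  B4 = {2, 6}  B5 = {1, 6}
Tree: B1–B2, B2–B3, B3–B4, B4–B5
The largest bag has 2 vertices, giving width 1; this decomposition certifies tw(G) ≤ 1. G has an edge, so its treewidth is at least 1. Hence tw(G) = 1 exactly.

1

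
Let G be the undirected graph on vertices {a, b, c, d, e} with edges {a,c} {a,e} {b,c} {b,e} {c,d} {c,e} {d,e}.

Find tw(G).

A width-2 tree decomposition is:
Bags: B1 = {a, c, e}  B2 = {b, c, e}  B3 = {c, d, e}
Tree: B1–B2, B1–B3
Each bag holds 3 vertices, so the decomposition has width 2, which upper-bounds the treewidth. On the other hand G contains the 3-clique {c, d, e}. A clique must lie in a single bag of any decomposition, so no decomposition can have width below 2. Hence tw(G) = 2 exactly.

2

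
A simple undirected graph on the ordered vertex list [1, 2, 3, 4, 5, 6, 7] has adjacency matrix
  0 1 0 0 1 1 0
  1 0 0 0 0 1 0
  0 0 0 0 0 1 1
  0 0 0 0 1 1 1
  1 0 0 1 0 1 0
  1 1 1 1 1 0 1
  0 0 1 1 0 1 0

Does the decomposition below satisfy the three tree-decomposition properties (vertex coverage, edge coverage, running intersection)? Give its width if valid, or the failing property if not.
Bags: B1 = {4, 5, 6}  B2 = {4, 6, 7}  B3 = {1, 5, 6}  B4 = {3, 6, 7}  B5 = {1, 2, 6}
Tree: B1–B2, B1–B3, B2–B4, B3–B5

Yes; width 2.

Every vertex of G appears in some bag (union = {1, 2, 3, 4, 5, 6, 7}); every edge is covered by a bag; and for each vertex v the set of bags containing v is connected in the bag tree. The decomposition is therefore valid. The largest bag has 3 vertices, so the width is 2.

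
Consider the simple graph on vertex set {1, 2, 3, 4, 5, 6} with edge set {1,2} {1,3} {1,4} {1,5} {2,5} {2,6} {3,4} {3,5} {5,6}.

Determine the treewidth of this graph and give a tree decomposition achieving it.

Treewidth 2.
Bags: B1 = {1, 3, 4}  B2 = {1, 3, 5}  B3 = {1, 2, 5}  B4 = {2, 5, 6}
Tree: B1–B2, B2–B3, B3–B4

The largest bag has 3 vertices, giving width 2; this decomposition certifies tw(G) ≤ 2. On the other hand G contains the 3-clique {1, 2, 5}. A clique must lie in a single bag of any decomposition, so no decomposition can have width below 2. Therefore the treewidth is 2.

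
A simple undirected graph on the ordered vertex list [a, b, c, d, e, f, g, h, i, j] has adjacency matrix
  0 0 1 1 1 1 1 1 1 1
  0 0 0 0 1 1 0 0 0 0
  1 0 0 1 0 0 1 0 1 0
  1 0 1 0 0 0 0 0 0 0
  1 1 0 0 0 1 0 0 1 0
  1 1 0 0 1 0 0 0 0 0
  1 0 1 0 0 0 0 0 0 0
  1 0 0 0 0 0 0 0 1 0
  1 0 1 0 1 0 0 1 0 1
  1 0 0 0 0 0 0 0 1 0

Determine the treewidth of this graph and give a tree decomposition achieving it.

Treewidth 2.
Bags: B1 = {a, c, i}  B2 = {a, e, i}  B3 = {a, c, g}  B4 = {a, i, j}  B5 = {a, h, i}  B6 = {a, c, d}  B7 = {a, e, f}  B8 = {b, e, f}
Tree: B1–B2, B1–B3, B2–B4, B1–B5, B1–B6, B2–B7, B7–B8

Every bag has size at most 3, so the width is 3 − 1 = 2 and tw(G) ≤ 2. For the lower bound, the 3 vertices {a, c, d} are pairwise adjacent, and any tree decomposition puts a clique entirely inside one bag — forcing width ≥ 2. Combining the bounds, tw(G) = 2.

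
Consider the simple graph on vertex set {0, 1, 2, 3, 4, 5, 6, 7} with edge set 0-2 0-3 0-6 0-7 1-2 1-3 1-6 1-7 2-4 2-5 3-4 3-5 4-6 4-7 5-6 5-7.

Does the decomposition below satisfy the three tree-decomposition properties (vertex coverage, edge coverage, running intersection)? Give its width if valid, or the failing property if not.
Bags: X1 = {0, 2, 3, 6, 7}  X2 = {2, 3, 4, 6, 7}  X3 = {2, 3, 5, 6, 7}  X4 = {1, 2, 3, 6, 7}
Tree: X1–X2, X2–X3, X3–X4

Yes; width 4.

Checking the three conditions: (i) the bags cover all of {0, 1, 2, 3, 4, 5, 6, 7}; (ii) for each edge, some bag contains both endpoints; (iii) the bags containing any fixed vertex form a subtree. All hold, so the decomposition is valid with width 5 − 1 = 4.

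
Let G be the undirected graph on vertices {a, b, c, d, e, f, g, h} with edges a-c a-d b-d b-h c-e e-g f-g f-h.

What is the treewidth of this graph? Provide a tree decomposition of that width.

Each bag holds 3 vertices, so the decomposition has width 2, which upper-bounds the treewidth. The edges g–f–h–b–d–a–c–e–g form a cycle, so G is not a tree and its treewidth is at least 2. Combining the bounds, tw(G) = 2.

Treewidth 2.
One optimal decomposition is:
Bags: B1 = {f, g, h}  B2 = {b, g, h}  B3 = {b, d, g}  B4 = {a, d, g}  B5 = {a, c, g}  B6 = {c, e, g}
Tree: B1–B2, B2–B3, B3–B4, B4–B5, B5–B6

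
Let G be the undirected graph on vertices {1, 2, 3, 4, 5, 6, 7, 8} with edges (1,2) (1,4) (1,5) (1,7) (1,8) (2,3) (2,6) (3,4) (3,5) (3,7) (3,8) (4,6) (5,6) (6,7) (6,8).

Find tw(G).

A width-3 tree decomposition is:
Bags: B1 = {1, 3, 5, 6}  B2 = {1, 3, 6, 7}  B3 = {1, 3, 4, 6}  B4 = {1, 3, 6, 8}  B5 = {1, 2, 3, 6}
Tree: B1–B2, B2–B3, B3–B4, B4–B5
The largest bag has 4 vertices, giving width 3; this decomposition certifies tw(G) ≤ 3. For the lower bound: the 4 vertex sets {3,5}, {6,7}, {1}, {4} are disjoint, each induces a connected subgraph, and every pair is joined by at least one edge of G. Contracting each set to a single vertex therefore yields K_{4} as a minor, and since treewidth is minor-monotone, tw(G) ≥ tw(K_{4}) = 3. Hence tw(G) = 3 exactly.

3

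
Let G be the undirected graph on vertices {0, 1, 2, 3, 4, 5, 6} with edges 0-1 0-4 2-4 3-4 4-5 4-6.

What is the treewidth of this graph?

A width-1 tree decomposition is:
Bags: B1 = {4, 5}  B2 = {0, 4}  B3 = {2, 4}  B4 = {0, 1}  B5 = {4, 6}  B6 = {3, 4}
Tree: B1–B2, B1–B3, B2–B4, B3–B5, B2–B6
Every bag has size at most 2, so the width is 2 − 1 = 1 and tw(G) ≤ 1. G has an edge, so its treewidth is at least 1. Combining the bounds, tw(G) = 1.

1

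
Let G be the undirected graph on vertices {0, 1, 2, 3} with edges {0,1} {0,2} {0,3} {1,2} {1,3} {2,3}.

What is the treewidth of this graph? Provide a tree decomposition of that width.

Treewidth 3.
One such decomposition:
Bags: B1 = {0, 1, 2, 3}
Tree: (single bag)

A single bag containing all 4 vertices is trivially a valid decomposition of width 3. Conversely, {0, 1, 2, 3} is a clique of size 4, and the vertices of any clique must share a bag in every tree decomposition; so some bag has ≥ 4 vertices and tw(G) ≥ 3. Combining the bounds, tw(G) = 3.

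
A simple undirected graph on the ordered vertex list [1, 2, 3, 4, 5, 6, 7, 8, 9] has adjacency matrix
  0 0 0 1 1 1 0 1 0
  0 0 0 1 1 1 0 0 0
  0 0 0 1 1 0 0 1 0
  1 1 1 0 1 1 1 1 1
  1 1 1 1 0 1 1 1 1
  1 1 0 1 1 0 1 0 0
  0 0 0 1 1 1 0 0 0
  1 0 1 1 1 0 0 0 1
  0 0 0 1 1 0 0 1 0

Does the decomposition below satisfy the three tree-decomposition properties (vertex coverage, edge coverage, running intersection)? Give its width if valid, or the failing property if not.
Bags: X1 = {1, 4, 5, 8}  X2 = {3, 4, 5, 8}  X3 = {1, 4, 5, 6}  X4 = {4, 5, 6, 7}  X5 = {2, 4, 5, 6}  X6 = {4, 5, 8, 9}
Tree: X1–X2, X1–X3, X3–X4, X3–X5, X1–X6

Every vertex of G appears in some bag (union = {1, 2, 3, 4, 5, 6, 7, 8, 9}); every edge is covered by a bag; and for each vertex v the set of bags containing v is connected in the bag tree. The decomposition is therefore valid. The largest bag has 4 vertices, so the width is 3.

Yes; width 3.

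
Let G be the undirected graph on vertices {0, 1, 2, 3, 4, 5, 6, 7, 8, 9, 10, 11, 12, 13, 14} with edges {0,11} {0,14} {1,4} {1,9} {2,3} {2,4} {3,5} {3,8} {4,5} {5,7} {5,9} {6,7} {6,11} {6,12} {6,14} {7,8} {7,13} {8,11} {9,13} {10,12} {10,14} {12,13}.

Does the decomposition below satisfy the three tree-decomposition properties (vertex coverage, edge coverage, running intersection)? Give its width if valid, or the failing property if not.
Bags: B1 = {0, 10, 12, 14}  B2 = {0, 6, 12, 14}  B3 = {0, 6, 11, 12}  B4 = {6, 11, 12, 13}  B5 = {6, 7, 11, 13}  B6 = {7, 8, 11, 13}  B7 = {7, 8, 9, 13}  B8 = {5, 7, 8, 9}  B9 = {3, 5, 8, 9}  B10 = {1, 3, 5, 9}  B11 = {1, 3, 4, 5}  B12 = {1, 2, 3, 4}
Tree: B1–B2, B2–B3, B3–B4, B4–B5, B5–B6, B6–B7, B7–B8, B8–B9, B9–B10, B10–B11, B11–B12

Yes; width 3.

Vertex coverage: the bags together contain {0, 1, 2, 3, 4, 5, 6, 7, 8, 9, 10, 11, 12, 13, 14}, the full vertex set. Edge coverage: each edge of G has both endpoints in at least one bag. Running intersection: for every vertex, the bags containing it form a connected subtree. All three properties hold, so this is a valid tree decomposition of width max|bag| − 1 = 3, and hence tw(G) ≤ 3.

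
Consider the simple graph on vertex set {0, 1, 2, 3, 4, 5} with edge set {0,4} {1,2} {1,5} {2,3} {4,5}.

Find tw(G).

A width-1 tree decomposition is:
Bags: B1 = {0, 4}  B2 = {4, 5}  B3 = {1, 5}  B4 = {1, 2}  B5 = {2, 3}
Tree: B1–B2, B2–B3, B3–B4, B4–B5
Every bag has size at most 2, so the width is 2 − 1 = 1 and tw(G) ≤ 1. Any graph with an edge has treewidth ≥ 1, and G has the edge 0–4. Hence tw(G) = 1 exactly.

1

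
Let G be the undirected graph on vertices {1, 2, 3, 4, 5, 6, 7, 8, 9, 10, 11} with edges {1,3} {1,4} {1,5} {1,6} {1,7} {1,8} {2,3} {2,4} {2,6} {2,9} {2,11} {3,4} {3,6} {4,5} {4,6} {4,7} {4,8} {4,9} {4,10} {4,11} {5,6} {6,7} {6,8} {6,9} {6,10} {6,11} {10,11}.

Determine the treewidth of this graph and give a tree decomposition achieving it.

Every bag has size at most 4, so the width is 4 − 1 = 3 and tw(G) ≤ 3. On the other hand G contains the 4-clique {1, 4, 6, 8}. A clique must lie in a single bag of any decomposition, so no decomposition can have width below 3. Hence tw(G) = 3 exactly.

Treewidth 3.
One optimal decomposition is:
Bags: B1 = {2, 3, 4, 6}  B2 = {1, 3, 4, 6}  B3 = {1, 4, 6, 8}  B4 = {1, 4, 6, 7}  B5 = {2, 4, 6, 9}  B6 = {1, 4, 5, 6}  B7 = {2, 4, 6, 11}  B8 = {4, 6, 10, 11}
Tree: B1–B2, B2–B3, B2–B4, B1–B5, B3–B6, B1–B7, B7–B8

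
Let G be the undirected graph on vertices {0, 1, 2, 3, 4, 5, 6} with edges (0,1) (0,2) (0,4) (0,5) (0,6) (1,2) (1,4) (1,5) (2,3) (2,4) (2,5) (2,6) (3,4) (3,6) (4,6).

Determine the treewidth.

3

A width-3 tree decomposition is:
Bags: B1 = {0, 1, 2, 5}  B2 = {0, 1, 2, 4}  B3 = {0, 2, 4, 6}  B4 = {2, 3, 4, 6}
Tree: B1–B2, B2–B3, B3–B4
Each bag holds 4 vertices, so the decomposition has width 3, which upper-bounds the treewidth. For the lower bound, the 4 vertices {0, 1, 2, 4} are pairwise adjacent, and any tree decomposition puts a clique entirely inside one bag — forcing width ≥ 3. Combining the bounds, tw(G) = 3.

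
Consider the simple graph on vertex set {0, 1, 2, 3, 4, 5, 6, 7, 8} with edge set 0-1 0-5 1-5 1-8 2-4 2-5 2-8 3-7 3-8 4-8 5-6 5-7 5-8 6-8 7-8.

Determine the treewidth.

A width-2 tree decomposition is:
Bags: B1 = {1, 5, 8}  B2 = {0, 1, 5}  B3 = {2, 5, 8}  B4 = {2, 4, 8}  B5 = {5, 7, 8}  B6 = {5, 6, 8}  B7 = {3, 7, 8}
Tree: B1–B2, B1–B3, B3–B4, B1–B5, B1–B6, B5–B7
Every bag has size at most 3, so the width is 3 − 1 = 2 and tw(G) ≤ 2. For the lower bound, the 3 vertices {0, 1, 5} are pairwise adjacent, and any tree decomposition puts a clique entirely inside one bag — forcing width ≥ 2. The upper and lower bounds meet at 2, so that is the treewidth.

2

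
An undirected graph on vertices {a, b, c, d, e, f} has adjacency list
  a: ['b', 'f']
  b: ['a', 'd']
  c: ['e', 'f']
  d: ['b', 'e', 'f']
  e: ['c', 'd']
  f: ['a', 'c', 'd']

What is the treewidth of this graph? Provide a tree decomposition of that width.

Treewidth 2.
One optimal decomposition is:
Bags: B1 = {c, d, e}  B2 = {c, d, f}  B3 = {b, d, f}  B4 = {a, b, f}
Tree: B1–B2, B2–B3, B3–B4

The largest bag has 3 vertices, giving width 2; this decomposition certifies tw(G) ≤ 2. The edges e–c–f–d–e form a cycle, so G is not a tree and its treewidth is at least 2. Hence tw(G) = 2 exactly.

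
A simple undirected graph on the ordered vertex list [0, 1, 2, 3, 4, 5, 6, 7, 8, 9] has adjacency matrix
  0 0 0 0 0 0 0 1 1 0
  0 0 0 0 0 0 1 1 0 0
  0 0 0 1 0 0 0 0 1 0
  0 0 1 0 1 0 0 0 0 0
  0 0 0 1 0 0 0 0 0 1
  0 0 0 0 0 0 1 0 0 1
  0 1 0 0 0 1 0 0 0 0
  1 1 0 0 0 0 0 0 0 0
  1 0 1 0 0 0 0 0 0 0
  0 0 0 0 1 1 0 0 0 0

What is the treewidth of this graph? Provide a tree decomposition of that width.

The largest bag has 3 vertices, giving width 2; this decomposition certifies tw(G) ≤ 2. Since 8–0–7–1–6–5–9–4–3–2–8 is a cycle in G, G is not acyclic. Forests are exactly the graphs of treewidth ≤ 1, so tw(G) ≥ 2. Combining the bounds, tw(G) = 2.

Treewidth 2.
Bags: B1 = {0, 7, 8}  B2 = {1, 7, 8}  B3 = {1, 6, 8}  B4 = {5, 6, 8}  B5 = {5, 8, 9}  B6 = {4, 8, 9}  B7 = {3, 4, 8}  B8 = {2, 3, 8}
Tree: B1–B2, B2–B3, B3–B4, B4–B5, B5–B6, B6–B7, B7–B8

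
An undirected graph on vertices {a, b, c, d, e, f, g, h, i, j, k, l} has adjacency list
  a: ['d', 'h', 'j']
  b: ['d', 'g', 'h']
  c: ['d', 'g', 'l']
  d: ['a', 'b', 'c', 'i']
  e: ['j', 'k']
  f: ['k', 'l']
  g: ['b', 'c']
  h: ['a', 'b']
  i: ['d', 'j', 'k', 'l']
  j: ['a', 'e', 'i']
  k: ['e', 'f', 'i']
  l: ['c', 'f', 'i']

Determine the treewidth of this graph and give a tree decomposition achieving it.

Treewidth 3.
One such decomposition:
Bags: B1 = {a, b, g, h}  B2 = {a, b, d, g}  B3 = {a, c, d, g}  B4 = {a, c, d, j}  B5 = {c, d, i, j}  B6 = {c, i, j, l}  B7 = {e, i, j, l}  B8 = {e, i, k, l}  B9 = {e, f, k, l}
Tree: B1–B2, B2–B3, B3–B4, B4–B5, B5–B6, B6–B7, B7–B8, B8–B9

The largest bag has 4 vertices, giving width 3; this decomposition certifies tw(G) ≤ 3. For the lower bound: the 4 vertex sets {b,g,h}, {a}, {d}, {c,i,j,l} are disjoint, each induces a connected subgraph, and every pair is joined by at least one edge of G. Contracting each set to a single vertex therefore yields K_{4} as a minor, and since treewidth is minor-monotone, tw(G) ≥ tw(K_{4}) = 3. Hence tw(G) = 3 exactly.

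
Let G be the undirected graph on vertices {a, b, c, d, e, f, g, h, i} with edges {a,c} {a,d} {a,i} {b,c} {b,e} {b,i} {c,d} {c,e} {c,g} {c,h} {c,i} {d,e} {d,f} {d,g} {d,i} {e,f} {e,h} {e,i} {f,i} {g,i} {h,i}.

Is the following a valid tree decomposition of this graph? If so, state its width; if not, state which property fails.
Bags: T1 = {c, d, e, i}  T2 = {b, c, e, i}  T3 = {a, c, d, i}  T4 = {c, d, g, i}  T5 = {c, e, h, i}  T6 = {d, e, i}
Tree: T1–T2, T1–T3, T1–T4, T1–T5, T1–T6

A tree decomposition must satisfy three properties: every vertex lies in some bag; for every edge, both endpoints lie together in some bag; and for every vertex, the bags containing it form a connected subtree. Here vertex f appears in no bag, so the decomposition is invalid.

No — vertex f appears in no bag.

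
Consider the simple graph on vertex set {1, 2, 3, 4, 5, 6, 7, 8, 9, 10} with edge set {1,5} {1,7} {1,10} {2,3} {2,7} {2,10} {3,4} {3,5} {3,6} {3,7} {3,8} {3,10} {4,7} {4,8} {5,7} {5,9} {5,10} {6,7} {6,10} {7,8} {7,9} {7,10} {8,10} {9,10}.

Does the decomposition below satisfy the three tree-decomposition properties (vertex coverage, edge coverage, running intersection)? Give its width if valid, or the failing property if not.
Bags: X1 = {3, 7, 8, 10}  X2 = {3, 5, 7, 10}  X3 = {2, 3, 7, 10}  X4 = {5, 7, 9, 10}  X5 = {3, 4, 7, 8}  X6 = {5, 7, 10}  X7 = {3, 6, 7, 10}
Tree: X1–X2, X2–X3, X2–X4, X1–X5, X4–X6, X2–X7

A tree decomposition must satisfy three properties: every vertex lies in some bag; for every edge, both endpoints lie together in some bag; and for every vertex, the bags containing it form a connected subtree. Here vertex 1 appears in no bag, so the decomposition is invalid.

No — vertex 1 appears in no bag.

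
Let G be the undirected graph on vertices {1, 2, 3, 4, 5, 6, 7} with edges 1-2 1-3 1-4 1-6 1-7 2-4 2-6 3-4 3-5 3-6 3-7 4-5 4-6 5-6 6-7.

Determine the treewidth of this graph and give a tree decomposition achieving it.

Treewidth 3.
One such decomposition:
Bags: B1 = {1, 3, 4, 6}  B2 = {1, 3, 6, 7}  B3 = {3, 4, 5, 6}  B4 = {1, 2, 4, 6}
Tree: B1–B2, B1–B3, B1–B4

Every bag has size at most 4, so the width is 4 − 1 = 3 and tw(G) ≤ 3. On the other hand G contains the 4-clique {1, 2, 4, 6}. A clique must lie in a single bag of any decomposition, so no decomposition can have width below 3. Combining the bounds, tw(G) = 3.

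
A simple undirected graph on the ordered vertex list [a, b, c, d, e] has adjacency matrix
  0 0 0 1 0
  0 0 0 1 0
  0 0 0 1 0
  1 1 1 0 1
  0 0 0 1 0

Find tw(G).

1

A width-1 tree decomposition is:
Bags: B1 = {c, d}  B2 = {d, e}  B3 = {b, d}  B4 = {a, d}
Tree: B1–B2, B1–B3, B2–B4
The largest bag has 2 vertices, giving width 1; this decomposition certifies tw(G) ≤ 1. Since G has at least one edge (e.g. d–c), it is not an edgeless graph, so tw(G) ≥ 1. Therefore the treewidth is 1.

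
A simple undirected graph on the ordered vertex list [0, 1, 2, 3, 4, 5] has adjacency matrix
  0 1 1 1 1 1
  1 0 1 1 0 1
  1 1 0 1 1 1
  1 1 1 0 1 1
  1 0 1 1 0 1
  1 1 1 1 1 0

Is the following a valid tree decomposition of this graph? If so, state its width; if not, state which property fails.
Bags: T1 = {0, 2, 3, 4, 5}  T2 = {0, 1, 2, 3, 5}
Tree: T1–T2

Yes; width 4.

Vertex coverage: the bags together contain {0, 1, 2, 3, 4, 5}, the full vertex set. Edge coverage: each edge of G has both endpoints in at least one bag. Running intersection: for every vertex, the bags containing it form a connected subtree. All three properties hold, so this is a valid tree decomposition of width max|bag| − 1 = 4, and hence tw(G) ≤ 4.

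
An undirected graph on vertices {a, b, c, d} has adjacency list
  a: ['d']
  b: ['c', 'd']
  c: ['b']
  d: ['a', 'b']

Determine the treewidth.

1

A width-1 tree decomposition is:
Bags: B1 = {a, d}  B2 = {b, d}  B3 = {b, c}
Tree: B1–B2, B2–B3
The largest bag has 2 vertices, giving width 1; this decomposition certifies tw(G) ≤ 1. Any graph with an edge has treewidth ≥ 1, and G has the edge a–d. Hence tw(G) = 1 exactly.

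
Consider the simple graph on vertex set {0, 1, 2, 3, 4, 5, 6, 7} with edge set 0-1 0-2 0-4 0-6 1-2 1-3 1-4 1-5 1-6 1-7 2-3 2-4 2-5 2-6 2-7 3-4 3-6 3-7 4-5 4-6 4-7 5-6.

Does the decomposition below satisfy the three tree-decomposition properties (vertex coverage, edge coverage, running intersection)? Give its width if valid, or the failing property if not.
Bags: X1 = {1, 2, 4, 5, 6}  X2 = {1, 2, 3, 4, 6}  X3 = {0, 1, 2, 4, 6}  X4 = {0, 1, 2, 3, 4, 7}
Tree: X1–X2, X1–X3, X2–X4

No — bags containing vertex 0 are not connected in the tree.

A tree decomposition must satisfy three properties: every vertex lies in some bag; for every edge, both endpoints lie together in some bag; and for every vertex, the bags containing it form a connected subtree. Here bags containing vertex 0 are not connected in the tree, so the decomposition is invalid.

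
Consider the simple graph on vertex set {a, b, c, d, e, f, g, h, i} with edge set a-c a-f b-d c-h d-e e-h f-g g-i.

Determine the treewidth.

1

A width-1 tree decomposition is:
Bags: B1 = {g, i}  B2 = {f, g}  B3 = {a, f}  B4 = {a, c}  B5 = {c, h}  B6 = {e, h}  B7 = {d, e}  B8 = {b, d}
Tree: B1–B2, B2–B3, B3–B4, B4–B5, B5–B6, B6–B7, B7–B8
Every bag has size at most 2, so the width is 2 − 1 = 1 and tw(G) ≤ 1. Since G has at least one edge (e.g. i–g), it is not an edgeless graph, so tw(G) ≥ 1. The upper and lower bounds meet at 1, so that is the treewidth.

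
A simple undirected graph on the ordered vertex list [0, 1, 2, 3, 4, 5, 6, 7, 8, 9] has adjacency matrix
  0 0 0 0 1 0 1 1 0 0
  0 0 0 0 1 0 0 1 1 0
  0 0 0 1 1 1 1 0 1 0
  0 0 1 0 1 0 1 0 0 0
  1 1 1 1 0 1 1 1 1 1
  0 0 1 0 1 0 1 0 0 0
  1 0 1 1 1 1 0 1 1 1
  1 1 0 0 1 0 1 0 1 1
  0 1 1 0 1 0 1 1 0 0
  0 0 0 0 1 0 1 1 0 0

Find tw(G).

3

A width-3 tree decomposition is:
Bags: B1 = {4, 6, 7, 8}  B2 = {0, 4, 6, 7}  B3 = {2, 4, 6, 8}  B4 = {2, 4, 5, 6}  B5 = {1, 4, 7, 8}  B6 = {2, 3, 4, 6}  B7 = {4, 6, 7, 9}
Tree: B1–B2, B1–B3, B3–B4, B1–B5, B3–B6, B1–B7
The largest bag has 4 vertices, giving width 3; this decomposition certifies tw(G) ≤ 3. On the other hand G contains the 4-clique {1, 4, 7, 8}. A clique must lie in a single bag of any decomposition, so no decomposition can have width below 3. Hence tw(G) = 3 exactly.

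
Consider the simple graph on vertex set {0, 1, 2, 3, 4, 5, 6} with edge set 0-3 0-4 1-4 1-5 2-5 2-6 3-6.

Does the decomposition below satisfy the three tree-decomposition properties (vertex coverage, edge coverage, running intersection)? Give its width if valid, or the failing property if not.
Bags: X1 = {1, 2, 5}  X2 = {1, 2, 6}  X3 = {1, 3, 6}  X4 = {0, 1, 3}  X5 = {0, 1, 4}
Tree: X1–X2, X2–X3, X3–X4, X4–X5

Every vertex of G appears in some bag (union = {0, 1, 2, 3, 4, 5, 6}); every edge is covered by a bag; and for each vertex v the set of bags containing v is connected in the bag tree. The decomposition is therefore valid. The largest bag has 3 vertices, so the width is 2.

Yes; width 2.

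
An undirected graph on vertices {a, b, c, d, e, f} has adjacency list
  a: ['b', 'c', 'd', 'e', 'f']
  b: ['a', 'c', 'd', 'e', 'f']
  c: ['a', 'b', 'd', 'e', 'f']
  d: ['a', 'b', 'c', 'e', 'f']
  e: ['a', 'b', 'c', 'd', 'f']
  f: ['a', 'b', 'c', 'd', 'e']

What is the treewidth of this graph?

A width-5 tree decomposition is:
Bags: B1 = {a, b, c, d, e, f}
Tree: (single bag)
With just one bag of size 6, the width is 6 − 1 = 5, so tw(G) ≤ 5. For the lower bound, the 6 vertices {a, b, c, d, e, f} are pairwise adjacent, and any tree decomposition puts a clique entirely inside one bag — forcing width ≥ 5. Therefore the treewidth is 5.

5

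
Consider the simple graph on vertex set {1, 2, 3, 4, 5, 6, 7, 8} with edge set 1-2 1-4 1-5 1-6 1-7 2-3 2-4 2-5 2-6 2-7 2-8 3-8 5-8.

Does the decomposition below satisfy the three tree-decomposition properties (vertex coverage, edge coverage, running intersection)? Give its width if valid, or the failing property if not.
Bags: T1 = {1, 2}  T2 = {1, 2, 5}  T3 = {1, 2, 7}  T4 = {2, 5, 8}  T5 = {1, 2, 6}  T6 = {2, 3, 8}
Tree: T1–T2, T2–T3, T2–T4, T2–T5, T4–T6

No — vertex 4 appears in no bag.

A tree decomposition must satisfy three properties: every vertex lies in some bag; for every edge, both endpoints lie together in some bag; and for every vertex, the bags containing it form a connected subtree. Here vertex 4 appears in no bag, so the decomposition is invalid.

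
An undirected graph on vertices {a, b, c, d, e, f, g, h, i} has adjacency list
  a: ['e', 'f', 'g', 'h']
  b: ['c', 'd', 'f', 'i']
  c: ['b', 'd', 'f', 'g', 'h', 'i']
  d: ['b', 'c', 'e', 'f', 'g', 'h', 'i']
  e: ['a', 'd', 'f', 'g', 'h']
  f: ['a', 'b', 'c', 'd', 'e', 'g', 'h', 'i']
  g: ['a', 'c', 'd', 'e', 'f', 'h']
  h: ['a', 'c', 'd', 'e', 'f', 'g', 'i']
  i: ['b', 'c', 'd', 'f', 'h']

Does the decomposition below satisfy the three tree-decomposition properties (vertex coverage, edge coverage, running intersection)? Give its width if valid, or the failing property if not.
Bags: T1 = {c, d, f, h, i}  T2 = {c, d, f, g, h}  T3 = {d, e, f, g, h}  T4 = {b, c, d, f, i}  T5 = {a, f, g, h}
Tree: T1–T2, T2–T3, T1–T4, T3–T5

No — edge (e,a) lies in no bag.

A tree decomposition must satisfy three properties: every vertex lies in some bag; for every edge, both endpoints lie together in some bag; and for every vertex, the bags containing it form a connected subtree. Here edge (e,a) lies in no bag, so the decomposition is invalid.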